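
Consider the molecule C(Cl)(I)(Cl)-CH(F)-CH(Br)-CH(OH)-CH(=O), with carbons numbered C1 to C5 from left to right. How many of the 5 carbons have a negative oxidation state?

Assign +1 per bond to O/N/halogen, −1 per bond to H or an electropositive element, and 0 per bond to carbon. Tallying each carbon:
C1: 1C, 2Cl, 1I → 0 + 2 + 1 = +3
C2: 2C, 1H, 1F → 0 − 1 + 1 = 0
C3: 2C, 1H, 1Br → 0 − 1 + 1 = 0
C4: 2C, 1H, 1O → 0 − 1 + 1 = 0
C5: 1C, 1H, 2O → 0 − 1 + 2 = +1
0 carbons meet the condition.

0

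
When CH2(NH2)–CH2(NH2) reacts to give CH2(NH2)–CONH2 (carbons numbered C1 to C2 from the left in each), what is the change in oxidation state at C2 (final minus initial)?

Before: C2 has 1 bond to C, 2 bonds to H, 1 bond to N → oxidation state -1.
After: C2 has 1 bond to C, 2 bonds to O, 1 bond to N → oxidation state +3.
Δ = +3 − (-1) = +4, so this is an oxidation at C2.

+4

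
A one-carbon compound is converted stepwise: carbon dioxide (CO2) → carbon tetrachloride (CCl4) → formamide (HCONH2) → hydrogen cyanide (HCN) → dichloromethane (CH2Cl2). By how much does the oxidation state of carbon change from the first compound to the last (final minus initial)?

-4

Carbon oxidation states along the series — carbon dioxide: +4, carbon tetrachloride: +4, formamide: +2, hydrogen cyanide: +2, dichloromethane: 0.
Net change = 0 − (+4) = -4.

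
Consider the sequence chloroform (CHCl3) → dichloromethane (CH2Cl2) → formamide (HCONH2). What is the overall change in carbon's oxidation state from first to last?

Carbon oxidation states along the series — chloroform: +2, dichloromethane: 0, formamide: +2.
Net change = +2 − (+2) = 0.

0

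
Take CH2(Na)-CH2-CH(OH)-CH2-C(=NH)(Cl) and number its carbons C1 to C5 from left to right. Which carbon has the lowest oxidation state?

C1

Tallying each carbon's bonds:
C1: 1C, 2H, 1Na → 0 − 2 − 1 = -3
C2: 2C, 2H → 0 − 2 = -2
C3: 2C, 1H, 1O → 0 − 1 + 1 = 0
C4: 2C, 2H → 0 − 2 = -2
C5: 1C, 2N, 1Cl → 0 + 2 + 1 = +3
The most reduced carbon is C1 at -3.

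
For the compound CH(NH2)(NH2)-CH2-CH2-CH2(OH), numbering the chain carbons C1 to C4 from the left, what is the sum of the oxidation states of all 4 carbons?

Tallying each carbon's bonds:
C1: 1C, 1H, 2N → 0 − 1 + 2 = +1
C2: 2C, 2H → 0 − 2 = -2
C3: 2C, 2H → 0 − 2 = -2
C4: 1C, 2H, 1O → 0 − 2 + 1 = -1
Sum = +1 − 2 − 2 − 1 = -4.

-4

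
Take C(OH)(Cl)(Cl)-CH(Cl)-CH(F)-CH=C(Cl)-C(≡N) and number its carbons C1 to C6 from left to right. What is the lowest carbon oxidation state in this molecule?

Tallying each carbon's bonds:
C1: 1C, 1O, 2Cl → 0 + 1 + 2 = +3
C2: 2C, 1H, 1Cl → 0 − 1 + 1 = 0
C3: 2C, 1H, 1F → 0 − 1 + 1 = 0
C4: 3C, 1H → 0 − 1 = -1
C5: 3C, 1Cl → 0 + 1 = +1
C6: 1C, 3N → 0 + 3 = +3
The lowest value is -1.

-1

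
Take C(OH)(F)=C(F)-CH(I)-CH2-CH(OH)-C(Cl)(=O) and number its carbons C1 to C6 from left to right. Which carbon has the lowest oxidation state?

Tallying each carbon's bonds:
C1: 2C, 1O, 1F → 0 + 1 + 1 = +2
C2: 3C, 1F → 0 + 1 = +1
C3: 2C, 1H, 1I → 0 − 1 + 1 = 0
C4: 2C, 2H → 0 − 2 = -2
C5: 2C, 1H, 1O → 0 − 1 + 1 = 0
C6: 1C, 2O, 1Cl → 0 + 2 + 1 = +3
The most reduced carbon is C4 at -2.

C4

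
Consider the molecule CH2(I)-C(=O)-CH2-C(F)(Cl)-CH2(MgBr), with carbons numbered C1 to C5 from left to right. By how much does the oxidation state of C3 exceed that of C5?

+1

C3: 2C, 2H → 0 − 2 = -2
C5: 1C, 2H, 1Mg → 0 − 2 − 1 = -3
Difference: -2 − (-3) = +1.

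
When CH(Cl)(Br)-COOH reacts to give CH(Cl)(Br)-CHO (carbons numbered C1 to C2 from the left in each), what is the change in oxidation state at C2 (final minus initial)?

Before: C2 has 1 bond to C, 3 bonds to O → oxidation state +3.
After: C2 has 1 bond to C, 1 bond to H, 2 bonds to O → oxidation state +1.
Δ = +1 − (+3) = -2, so this is a reduction at C2.

-2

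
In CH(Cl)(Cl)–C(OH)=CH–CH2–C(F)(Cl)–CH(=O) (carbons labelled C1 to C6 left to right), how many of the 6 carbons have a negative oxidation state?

2

Bonds to more-electronegative neighbours contribute +1 each, bonds to H or metals contribute −1 each, and C–C bonds contribute 0. Tallying each carbon:
C1: 1C, 1H, 2Cl → 0 − 1 + 2 = +1
C2: 3C, 1O → 0 + 1 = +1
C3: 3C, 1H → 0 − 1 = -1
C4: 2C, 2H → 0 − 2 = -2
C5: 2C, 1F, 1Cl → 0 + 1 + 1 = +2
C6: 1C, 1H, 2O → 0 − 1 + 2 = +1
2 carbons (C3, C4) meet the condition.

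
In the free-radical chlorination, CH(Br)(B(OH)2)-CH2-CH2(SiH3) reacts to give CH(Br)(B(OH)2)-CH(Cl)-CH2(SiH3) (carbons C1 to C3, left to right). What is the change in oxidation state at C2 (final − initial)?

Before: C2 has 2 bonds to C, 2 bonds to H → oxidation state -2.
After: C2 has 2 bonds to C, 1 bond to H, 1 bond to Cl → oxidation state 0.
Δ = 0 − (-2) = +2, so this is an oxidation at C2.

+2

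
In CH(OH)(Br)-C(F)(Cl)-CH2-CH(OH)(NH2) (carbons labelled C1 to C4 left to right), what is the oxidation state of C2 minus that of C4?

+1

C2: 2C, 1F, 1Cl → 0 + 1 + 1 = +2
C4: 1C, 1H, 1O, 1N → 0 − 1 + 1 + 1 = +1
Difference: +2 − (+1) = +1.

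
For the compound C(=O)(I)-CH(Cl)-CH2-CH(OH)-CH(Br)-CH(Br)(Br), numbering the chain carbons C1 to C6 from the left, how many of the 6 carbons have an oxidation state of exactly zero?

3

Bonds to more-electronegative neighbours contribute +1 each, bonds to H or metals contribute −1 each, and C–C bonds contribute 0. Tallying each carbon:
C1: 1C, 2O, 1I → 0 + 2 + 1 = +3
C2: 2C, 1H, 1Cl → 0 − 1 + 1 = 0
C3: 2C, 2H → 0 − 2 = -2
C4: 2C, 1H, 1O → 0 − 1 + 1 = 0
C5: 2C, 1H, 1Br → 0 − 1 + 1 = 0
C6: 1C, 1H, 2Br → 0 − 1 + 2 = +1
3 carbons (C2, C4, C5) meet the condition.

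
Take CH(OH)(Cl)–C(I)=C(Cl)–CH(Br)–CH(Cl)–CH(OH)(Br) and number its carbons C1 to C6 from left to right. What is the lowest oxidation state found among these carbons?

Tallying each carbon's bonds:
C1: 1C, 1H, 1O, 1Cl → 0 − 1 + 1 + 1 = +1
C2: 3C, 1I → 0 + 1 = +1
C3: 3C, 1Cl → 0 + 1 = +1
C4: 2C, 1H, 1Br → 0 − 1 + 1 = 0
C5: 2C, 1H, 1Cl → 0 − 1 + 1 = 0
C6: 1C, 1H, 1O, 1Br → 0 − 1 + 1 + 1 = +1
The lowest value is 0.

0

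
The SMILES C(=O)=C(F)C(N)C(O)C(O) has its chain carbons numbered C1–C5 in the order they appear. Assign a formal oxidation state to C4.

0

Each bond to a more electronegative atom (O, N, halogen) counts +1, each bond to a less electronegative atom (H, metal, B, Si) counts −1, and each C–C bond counts 0.
C4 has one bond to C (0), one bond to C (0), one bond to H (-1), one bond to O (+1).
Oxidation state = 0 + 0 − 1 + 1 = 0.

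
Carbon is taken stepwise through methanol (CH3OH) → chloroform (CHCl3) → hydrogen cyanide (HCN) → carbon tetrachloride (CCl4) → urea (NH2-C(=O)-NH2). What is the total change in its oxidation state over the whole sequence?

Carbon oxidation states along the series — methanol: -2, chloroform: +2, hydrogen cyanide: +2, carbon tetrachloride: +4, urea: +4.
Net change = +4 − (-2) = +6.

+6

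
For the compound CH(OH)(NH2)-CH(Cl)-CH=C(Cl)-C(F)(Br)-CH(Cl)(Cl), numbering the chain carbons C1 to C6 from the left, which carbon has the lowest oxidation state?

C3

Assign +1 per bond to O/N/halogen, −1 per bond to H or an electropositive element, and 0 per bond to carbon. Tallying each carbon:
C1: 1C, 1H, 1O, 1N → 0 − 1 + 1 + 1 = +1
C2: 2C, 1H, 1Cl → 0 − 1 + 1 = 0
C3: 3C, 1H → 0 − 1 = -1
C4: 3C, 1Cl → 0 + 1 = +1
C5: 2C, 1F, 1Br → 0 + 1 + 1 = +2
C6: 1C, 1H, 2Cl → 0 − 1 + 2 = +1
The most reduced carbon is C3 at -1.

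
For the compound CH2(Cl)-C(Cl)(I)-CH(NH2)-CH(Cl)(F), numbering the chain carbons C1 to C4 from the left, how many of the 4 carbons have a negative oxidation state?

Tallying each carbon's bonds:
C1: 1C, 2H, 1Cl → 0 − 2 + 1 = -1
C2: 2C, 1Cl, 1I → 0 + 1 + 1 = +2
C3: 2C, 1H, 1N → 0 − 1 + 1 = 0
C4: 1C, 1H, 1F, 1Cl → 0 − 1 + 1 + 1 = +1
1 carbon (C1) meets the condition.

1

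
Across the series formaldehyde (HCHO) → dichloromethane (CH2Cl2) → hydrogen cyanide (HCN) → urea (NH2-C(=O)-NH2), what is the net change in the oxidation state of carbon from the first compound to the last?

Carbon oxidation states along the series — formaldehyde: 0, dichloromethane: 0, hydrogen cyanide: +2, urea: +4.
Net change = +4 − (0) = +4.

+4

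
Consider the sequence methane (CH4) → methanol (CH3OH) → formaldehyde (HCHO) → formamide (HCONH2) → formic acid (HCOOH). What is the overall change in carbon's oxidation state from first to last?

+6

Carbon oxidation states along the series — methane: -4, methanol: -2, formaldehyde: 0, formamide: +2, formic acid: +2.
Net change = +2 − (-4) = +6.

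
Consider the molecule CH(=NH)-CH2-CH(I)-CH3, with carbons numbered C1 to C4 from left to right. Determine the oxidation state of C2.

Count +1 for every bond to an atom more electronegative than carbon and −1 for every bond to one less electronegative; C–C bonds are 0.
C2 has one bond to C (0), one bond to C (0), one bond to H (-1), one bond to H (-1).
Oxidation state = 0 + 0 − 1 − 1 = -2.

-2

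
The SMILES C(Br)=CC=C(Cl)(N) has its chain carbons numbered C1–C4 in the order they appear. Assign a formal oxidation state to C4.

+2

Assign +1 per bond to O/N/halogen, −1 per bond to H or an electropositive element, and 0 per bond to carbon.
C4 has a double bond to C (2×0 = 0), one bond to Cl (+1), one bond to N (+1).
Oxidation state = 0 + 1 + 1 = +2.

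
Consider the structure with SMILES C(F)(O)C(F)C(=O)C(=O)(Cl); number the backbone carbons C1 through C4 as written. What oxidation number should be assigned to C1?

Assign +1 per bond to O/N/halogen, −1 per bond to H or an electropositive element, and 0 per bond to carbon.
C1 has one bond to C (0), one bond to F (+1), one bond to O (+1), one bond to H (-1).
Oxidation state = 0 + 1 + 1 − 1 = +1.

+1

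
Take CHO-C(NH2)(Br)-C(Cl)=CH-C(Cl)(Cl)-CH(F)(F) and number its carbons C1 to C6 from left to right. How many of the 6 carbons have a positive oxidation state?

5

Bonds to more-electronegative neighbours contribute +1 each, bonds to H or metals contribute −1 each, and C–C bonds contribute 0. Tallying each carbon:
C1: 1C, 1H, 2O → 0 − 1 + 2 = +1
C2: 2C, 1N, 1Br → 0 + 1 + 1 = +2
C3: 3C, 1Cl → 0 + 1 = +1
C4: 3C, 1H → 0 − 1 = -1
C5: 2C, 2Cl → 0 + 2 = +2
C6: 1C, 1H, 2F → 0 − 1 + 2 = +1
5 carbons (C1, C2, C3, C5, C6) meet the condition.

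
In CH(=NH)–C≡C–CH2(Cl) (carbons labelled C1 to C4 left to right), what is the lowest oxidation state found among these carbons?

-1

Tallying each carbon's bonds:
C1: 1C, 1H, 2N → 0 − 1 + 2 = +1
C2: 4C → 0 = 0
C3: 4C → 0 = 0
C4: 1C, 2H, 1Cl → 0 − 2 + 1 = -1
The lowest value is -1.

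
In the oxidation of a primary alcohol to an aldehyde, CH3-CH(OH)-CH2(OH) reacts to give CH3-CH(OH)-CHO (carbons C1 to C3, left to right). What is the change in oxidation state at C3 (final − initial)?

Before: C3 has 1 bond to C, 2 bonds to H, 1 bond to O → oxidation state -1.
After: C3 has 1 bond to C, 1 bond to H, 2 bonds to O → oxidation state +1.
Δ = +1 − (-1) = +2, so this is an oxidation at C3.

+2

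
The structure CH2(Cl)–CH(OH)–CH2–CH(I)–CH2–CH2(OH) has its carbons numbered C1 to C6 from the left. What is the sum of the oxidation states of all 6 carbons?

Tallying each carbon's bonds:
C1: 1C, 2H, 1Cl → 0 − 2 + 1 = -1
C2: 2C, 1H, 1O → 0 − 1 + 1 = 0
C3: 2C, 2H → 0 − 2 = -2
C4: 2C, 1H, 1I → 0 − 1 + 1 = 0
C5: 2C, 2H → 0 − 2 = -2
C6: 1C, 2H, 1O → 0 − 2 + 1 = -1
Sum = -1 + 0 − 2 + 0 − 2 − 1 = -6.

-6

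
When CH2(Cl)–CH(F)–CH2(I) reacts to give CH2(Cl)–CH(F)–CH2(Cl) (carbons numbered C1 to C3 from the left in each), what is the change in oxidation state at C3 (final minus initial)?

Before: C3 has 1 bond to C, 2 bonds to H, 1 bond to I → oxidation state -1.
After: C3 has 1 bond to C, 2 bonds to H, 1 bond to Cl → oxidation state -1.
Δ = -1 − (-1) = 0, so no net redox change at C3.

0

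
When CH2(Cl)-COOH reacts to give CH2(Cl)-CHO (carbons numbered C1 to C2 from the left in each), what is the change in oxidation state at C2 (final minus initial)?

Before: C2 has 1 bond to C, 3 bonds to O → oxidation state +3.
After: C2 has 1 bond to C, 1 bond to H, 2 bonds to O → oxidation state +1.
Δ = +1 − (+3) = -2, so this is a reduction at C2.

-2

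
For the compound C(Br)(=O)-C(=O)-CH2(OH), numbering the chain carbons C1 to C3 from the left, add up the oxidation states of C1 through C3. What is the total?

+4

Tallying each carbon's bonds:
C1: 1C, 2O, 1Br → 0 + 2 + 1 = +3
C2: 2C, 2O → 0 + 2 = +2
C3: 1C, 2H, 1O → 0 − 2 + 1 = -1
Sum = +3 + 2 − 1 = +4.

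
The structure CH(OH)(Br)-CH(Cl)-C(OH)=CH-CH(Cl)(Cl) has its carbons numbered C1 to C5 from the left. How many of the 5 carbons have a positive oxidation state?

Tallying each carbon's bonds:
C1: 1C, 1H, 1O, 1Br → 0 − 1 + 1 + 1 = +1
C2: 2C, 1H, 1Cl → 0 − 1 + 1 = 0
C3: 3C, 1O → 0 + 1 = +1
C4: 3C, 1H → 0 − 1 = -1
C5: 1C, 1H, 2Cl → 0 − 1 + 2 = +1
3 carbons (C1, C3, C5) meet the condition.

3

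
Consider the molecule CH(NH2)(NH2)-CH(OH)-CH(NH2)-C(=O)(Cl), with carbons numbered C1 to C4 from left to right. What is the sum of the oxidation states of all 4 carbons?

+4

Each bond to a more electronegative atom (O, N, halogen) counts +1, each bond to a less electronegative atom (H, metal, B, Si) counts −1, and each C–C bond counts 0. Tallying each carbon:
C1: 1C, 1H, 2N → 0 − 1 + 2 = +1
C2: 2C, 1H, 1O → 0 − 1 + 1 = 0
C3: 2C, 1H, 1N → 0 − 1 + 1 = 0
C4: 1C, 2O, 1Cl → 0 + 2 + 1 = +3
Sum = +1 + 0 + 0 + 3 = +4.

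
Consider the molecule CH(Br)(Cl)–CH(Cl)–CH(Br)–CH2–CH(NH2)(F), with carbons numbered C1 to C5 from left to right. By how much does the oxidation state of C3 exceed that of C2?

0

C3: 2C, 1H, 1Br → 0 − 1 + 1 = 0
C2: 2C, 1H, 1Cl → 0 − 1 + 1 = 0
Difference: 0 − (0) = 0.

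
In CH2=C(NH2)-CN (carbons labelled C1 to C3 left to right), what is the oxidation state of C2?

+1

Each bond to a more electronegative atom (O, N, halogen) counts +1, each bond to a less electronegative atom (H, metal, B, Si) counts −1, and each C–C bond counts 0.
C2 has a double bond to C (2×0 = 0), one bond to C (0), one bond to N (+1).
Oxidation state = 0 + 0 + 1 = +1.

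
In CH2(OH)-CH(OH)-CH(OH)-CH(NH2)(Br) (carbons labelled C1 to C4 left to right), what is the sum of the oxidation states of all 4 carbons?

0

Each bond to a more electronegative atom (O, N, halogen) counts +1, each bond to a less electronegative atom (H, metal, B, Si) counts −1, and each C–C bond counts 0. Tallying each carbon:
C1: 1C, 2H, 1O → 0 − 2 + 1 = -1
C2: 2C, 1H, 1O → 0 − 1 + 1 = 0
C3: 2C, 1H, 1O → 0 − 1 + 1 = 0
C4: 1C, 1H, 1N, 1Br → 0 − 1 + 1 + 1 = +1
Sum = -1 + 0 + 0 + 1 = 0.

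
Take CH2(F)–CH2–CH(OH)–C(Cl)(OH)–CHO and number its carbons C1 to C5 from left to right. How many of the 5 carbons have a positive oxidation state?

Count +1 for every bond to an atom more electronegative than carbon and −1 for every bond to one less electronegative; C–C bonds are 0. Tallying each carbon:
C1: 1C, 2H, 1F → 0 − 2 + 1 = -1
C2: 2C, 2H → 0 − 2 = -2
C3: 2C, 1H, 1O → 0 − 1 + 1 = 0
C4: 2C, 1O, 1Cl → 0 + 1 + 1 = +2
C5: 1C, 1H, 2O → 0 − 1 + 2 = +1
2 carbons (C4, C5) meet the condition.

2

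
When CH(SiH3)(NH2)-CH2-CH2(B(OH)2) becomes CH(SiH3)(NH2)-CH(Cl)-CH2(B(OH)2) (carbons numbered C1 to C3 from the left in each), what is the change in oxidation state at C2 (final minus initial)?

+2

Before: C2 has 2 bonds to C, 2 bonds to H → oxidation state -2.
After: C2 has 2 bonds to C, 1 bond to H, 1 bond to Cl → oxidation state 0.
Δ = 0 − (-2) = +2, so this is an oxidation at C2.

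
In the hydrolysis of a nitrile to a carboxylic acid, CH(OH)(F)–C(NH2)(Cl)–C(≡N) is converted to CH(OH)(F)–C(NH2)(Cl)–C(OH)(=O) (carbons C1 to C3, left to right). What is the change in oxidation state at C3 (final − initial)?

0

Before: C3 has 1 bond to C, 3 bonds to N → oxidation state +3.
After: C3 has 1 bond to C, 3 bonds to O → oxidation state +3.
Δ = +3 − (+3) = 0, so no net redox change at C3.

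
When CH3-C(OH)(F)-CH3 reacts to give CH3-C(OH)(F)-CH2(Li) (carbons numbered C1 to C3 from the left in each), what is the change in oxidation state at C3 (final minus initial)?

0

Before: C3 has 1 bond to C, 3 bonds to H → oxidation state -3.
After: C3 has 1 bond to C, 2 bonds to H, 1 bond to Li → oxidation state -3.
Δ = -3 − (-3) = 0, so no net redox change at C3.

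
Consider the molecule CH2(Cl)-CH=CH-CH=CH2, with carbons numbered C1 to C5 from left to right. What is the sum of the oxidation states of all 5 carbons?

-6

Tallying each carbon's bonds:
C1: 1C, 2H, 1Cl → 0 − 2 + 1 = -1
C2: 3C, 1H → 0 − 1 = -1
C3: 3C, 1H → 0 − 1 = -1
C4: 3C, 1H → 0 − 1 = -1
C5: 2C, 2H → 0 − 2 = -2
Sum = -1 − 1 − 1 − 1 − 2 = -6.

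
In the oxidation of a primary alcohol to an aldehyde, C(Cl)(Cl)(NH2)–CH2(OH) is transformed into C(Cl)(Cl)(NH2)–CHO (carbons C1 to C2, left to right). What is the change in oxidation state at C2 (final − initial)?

Before: C2 has 1 bond to C, 2 bonds to H, 1 bond to O → oxidation state -1.
After: C2 has 1 bond to C, 1 bond to H, 2 bonds to O → oxidation state +1.
Δ = +1 − (-1) = +2, so this is an oxidation at C2.

+2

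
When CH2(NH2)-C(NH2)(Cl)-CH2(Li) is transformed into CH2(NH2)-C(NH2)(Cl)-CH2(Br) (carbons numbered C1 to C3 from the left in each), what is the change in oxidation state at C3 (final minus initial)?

Before: C3 has 1 bond to C, 2 bonds to H, 1 bond to Li → oxidation state -3.
After: C3 has 1 bond to C, 2 bonds to H, 1 bond to Br → oxidation state -1.
Δ = -1 − (-3) = +2, so this is an oxidation at C3.

+2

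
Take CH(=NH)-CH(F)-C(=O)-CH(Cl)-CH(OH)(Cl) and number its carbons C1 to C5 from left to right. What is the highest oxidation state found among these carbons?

+2

Count +1 for every bond to an atom more electronegative than carbon and −1 for every bond to one less electronegative; C–C bonds are 0. Tallying each carbon:
C1: 1C, 1H, 2N → 0 − 1 + 2 = +1
C2: 2C, 1H, 1F → 0 − 1 + 1 = 0
C3: 2C, 2O → 0 + 2 = +2
C4: 2C, 1H, 1Cl → 0 − 1 + 1 = 0
C5: 1C, 1H, 1O, 1Cl → 0 − 1 + 1 + 1 = +1
The highest value is +2.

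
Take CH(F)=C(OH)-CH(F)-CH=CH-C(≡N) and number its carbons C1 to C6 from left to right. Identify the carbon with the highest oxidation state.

Tallying each carbon's bonds:
C1: 2C, 1H, 1F → 0 − 1 + 1 = 0
C2: 3C, 1O → 0 + 1 = +1
C3: 2C, 1H, 1F → 0 − 1 + 1 = 0
C4: 3C, 1H → 0 − 1 = -1
C5: 3C, 1H → 0 − 1 = -1
C6: 1C, 3N → 0 + 3 = +3
The most oxidised carbon is C6 at +3.

C6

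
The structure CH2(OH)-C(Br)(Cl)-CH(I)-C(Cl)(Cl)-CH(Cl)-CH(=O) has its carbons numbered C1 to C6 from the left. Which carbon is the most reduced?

Tallying each carbon's bonds:
C1: 1C, 2H, 1O → 0 − 2 + 1 = -1
C2: 2C, 1Cl, 1Br → 0 + 1 + 1 = +2
C3: 2C, 1H, 1I → 0 − 1 + 1 = 0
C4: 2C, 2Cl → 0 + 2 = +2
C5: 2C, 1H, 1Cl → 0 − 1 + 1 = 0
C6: 1C, 1H, 2O → 0 − 1 + 2 = +1
The most reduced carbon is C1 at -1.

C1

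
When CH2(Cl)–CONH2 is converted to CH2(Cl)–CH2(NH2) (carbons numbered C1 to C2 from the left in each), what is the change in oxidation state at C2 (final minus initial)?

-4

Before: C2 has 1 bond to C, 2 bonds to O, 1 bond to N → oxidation state +3.
After: C2 has 1 bond to C, 2 bonds to H, 1 bond to N → oxidation state -1.
Δ = -1 − (+3) = -4, so this is a reduction at C2.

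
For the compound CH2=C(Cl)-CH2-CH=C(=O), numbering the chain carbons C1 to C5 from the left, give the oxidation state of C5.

Count +1 for every bond to an atom more electronegative than carbon and −1 for every bond to one less electronegative; C–C bonds are 0.
C5 has a double bond to C (2×0 = 0), a double bond to O (2×+1 = +2).
Oxidation state = 0 + 2 = +2.

+2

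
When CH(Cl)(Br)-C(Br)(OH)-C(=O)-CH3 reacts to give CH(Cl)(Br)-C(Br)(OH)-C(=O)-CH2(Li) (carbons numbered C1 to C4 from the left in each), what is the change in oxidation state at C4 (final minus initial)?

0

Before: C4 has 1 bond to C, 3 bonds to H → oxidation state -3.
After: C4 has 1 bond to C, 2 bonds to H, 1 bond to Li → oxidation state -3.
Δ = -3 − (-3) = 0, so no net redox change at C4.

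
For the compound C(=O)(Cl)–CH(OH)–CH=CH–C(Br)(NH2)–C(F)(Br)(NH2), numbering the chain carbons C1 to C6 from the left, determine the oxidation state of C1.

C1 has one bond to C (0), a double bond to O (2×+1 = +2), one bond to Cl (+1).
Oxidation state = 0 + 2 + 1 = +3.

+3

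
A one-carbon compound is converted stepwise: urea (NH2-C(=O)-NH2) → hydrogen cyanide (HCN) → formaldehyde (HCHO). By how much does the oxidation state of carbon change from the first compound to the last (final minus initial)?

-4

Carbon oxidation states along the series — urea: +4, hydrogen cyanide: +2, formaldehyde: 0.
Net change = 0 − (+4) = -4.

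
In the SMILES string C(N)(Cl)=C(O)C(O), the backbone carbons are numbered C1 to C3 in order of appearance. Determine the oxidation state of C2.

Bonds to more-electronegative neighbours contribute +1 each, bonds to H or metals contribute −1 each, and C–C bonds contribute 0.
C2 has a double bond to C (2×0 = 0), one bond to C (0), one bond to O (+1).
Oxidation state = 0 + 0 + 1 = +1.

+1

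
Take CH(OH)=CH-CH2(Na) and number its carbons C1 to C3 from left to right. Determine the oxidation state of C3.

Bonds to more-electronegative neighbours contribute +1 each, bonds to H or metals contribute −1 each, and C–C bonds contribute 0.
C3 has one bond to C (0), one bond to H (-1), one bond to Na (-1), one bond to H (-1).
Oxidation state = 0 − 1 − 1 − 1 = -3.

-3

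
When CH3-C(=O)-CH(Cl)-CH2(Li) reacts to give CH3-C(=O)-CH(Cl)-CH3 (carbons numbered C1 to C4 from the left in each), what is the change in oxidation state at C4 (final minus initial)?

Before: C4 has 1 bond to C, 2 bonds to H, 1 bond to Li → oxidation state -3.
After: C4 has 1 bond to C, 3 bonds to H → oxidation state -3.
Δ = -3 − (-3) = 0, so no net redox change at C4.

0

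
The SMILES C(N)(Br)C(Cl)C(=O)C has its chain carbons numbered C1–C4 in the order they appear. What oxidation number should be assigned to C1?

+1

Count +1 for every bond to an atom more electronegative than carbon and −1 for every bond to one less electronegative; C–C bonds are 0.
C1 has one bond to C (0), one bond to N (+1), one bond to H (-1), one bond to Br (+1).
Oxidation state = 0 + 1 − 1 + 1 = +1.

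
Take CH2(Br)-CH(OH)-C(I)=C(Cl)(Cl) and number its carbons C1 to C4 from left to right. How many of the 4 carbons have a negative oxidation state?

Tallying each carbon's bonds:
C1: 1C, 2H, 1Br → 0 − 2 + 1 = -1
C2: 2C, 1H, 1O → 0 − 1 + 1 = 0
C3: 3C, 1I → 0 + 1 = +1
C4: 2C, 2Cl → 0 + 2 = +2
1 carbon (C1) meets the condition.

1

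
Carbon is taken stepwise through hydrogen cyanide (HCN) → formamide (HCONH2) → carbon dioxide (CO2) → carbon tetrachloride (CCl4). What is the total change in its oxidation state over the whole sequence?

+2

Carbon oxidation states along the series — hydrogen cyanide: +2, formamide: +2, carbon dioxide: +4, carbon tetrachloride: +4.
Net change = +4 − (+2) = +2.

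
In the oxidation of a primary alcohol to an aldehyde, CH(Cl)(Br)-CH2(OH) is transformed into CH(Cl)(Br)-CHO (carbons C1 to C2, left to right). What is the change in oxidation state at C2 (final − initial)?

Before: C2 has 1 bond to C, 2 bonds to H, 1 bond to O → oxidation state -1.
After: C2 has 1 bond to C, 1 bond to H, 2 bonds to O → oxidation state +1.
Δ = +1 − (-1) = +2, so this is an oxidation at C2.

+2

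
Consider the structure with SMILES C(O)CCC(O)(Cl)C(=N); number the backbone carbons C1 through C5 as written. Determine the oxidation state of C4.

Each bond to a more electronegative atom (O, N, halogen) counts +1, each bond to a less electronegative atom (H, metal, B, Si) counts −1, and each C–C bond counts 0.
C4 has one bond to C (0), one bond to C (0), one bond to O (+1), one bond to Cl (+1).
Oxidation state = 0 + 0 + 1 + 1 = +2.

+2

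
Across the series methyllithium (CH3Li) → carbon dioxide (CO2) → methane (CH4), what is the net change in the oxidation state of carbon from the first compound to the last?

0

Carbon oxidation states along the series — methyllithium: -4, carbon dioxide: +4, methane: -4.
Net change = -4 − (-4) = 0.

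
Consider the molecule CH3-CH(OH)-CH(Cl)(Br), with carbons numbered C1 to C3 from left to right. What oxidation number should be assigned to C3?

C3 has one bond to C (0), one bond to H (-1), one bond to Cl (+1), one bond to Br (+1).
Oxidation state = 0 − 1 + 1 + 1 = +1.

+1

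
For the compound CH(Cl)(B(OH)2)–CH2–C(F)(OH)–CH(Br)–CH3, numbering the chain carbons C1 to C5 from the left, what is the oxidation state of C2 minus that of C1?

C2: 2C, 2H → 0 − 2 = -2
C1: 1C, 1H, 1Cl, 1B → 0 − 1 + 1 − 1 = -1
Difference: -2 − (-1) = -1.

-1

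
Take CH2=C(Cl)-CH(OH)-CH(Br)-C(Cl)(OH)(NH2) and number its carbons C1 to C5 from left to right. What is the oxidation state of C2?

+1

C2 has a double bond to C (2×0 = 0), one bond to C (0), one bond to Cl (+1).
Oxidation state = 0 + 0 + 1 = +1.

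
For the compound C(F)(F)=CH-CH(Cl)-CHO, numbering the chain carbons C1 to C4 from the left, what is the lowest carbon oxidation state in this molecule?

-1

Tallying each carbon's bonds:
C1: 2C, 2F → 0 + 2 = +2
C2: 3C, 1H → 0 − 1 = -1
C3: 2C, 1H, 1Cl → 0 − 1 + 1 = 0
C4: 1C, 1H, 2O → 0 − 1 + 2 = +1
The lowest value is -1.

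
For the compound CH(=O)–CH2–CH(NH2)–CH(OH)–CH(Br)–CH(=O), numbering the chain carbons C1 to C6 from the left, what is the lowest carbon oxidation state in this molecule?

-2

Assign +1 per bond to O/N/halogen, −1 per bond to H or an electropositive element, and 0 per bond to carbon. Tallying each carbon:
C1: 1C, 1H, 2O → 0 − 1 + 2 = +1
C2: 2C, 2H → 0 − 2 = -2
C3: 2C, 1H, 1N → 0 − 1 + 1 = 0
C4: 2C, 1H, 1O → 0 − 1 + 1 = 0
C5: 2C, 1H, 1Br → 0 − 1 + 1 = 0
C6: 1C, 1H, 2O → 0 − 1 + 2 = +1
The lowest value is -2.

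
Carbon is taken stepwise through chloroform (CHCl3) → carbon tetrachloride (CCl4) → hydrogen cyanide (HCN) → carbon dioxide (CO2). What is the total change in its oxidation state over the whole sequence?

+2

Carbon oxidation states along the series — chloroform: +2, carbon tetrachloride: +4, hydrogen cyanide: +2, carbon dioxide: +4.
Net change = +4 − (+2) = +2.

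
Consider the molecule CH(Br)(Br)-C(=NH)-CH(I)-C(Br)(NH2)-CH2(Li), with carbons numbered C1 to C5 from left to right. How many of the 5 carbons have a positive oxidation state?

3

Each bond to a more electronegative atom (O, N, halogen) counts +1, each bond to a less electronegative atom (H, metal, B, Si) counts −1, and each C–C bond counts 0. Tallying each carbon:
C1: 1C, 1H, 2Br → 0 − 1 + 2 = +1
C2: 2C, 2N → 0 + 2 = +2
C3: 2C, 1H, 1I → 0 − 1 + 1 = 0
C4: 2C, 1N, 1Br → 0 + 1 + 1 = +2
C5: 1C, 2H, 1Li → 0 − 2 − 1 = -3
3 carbons (C1, C2, C4) meet the condition.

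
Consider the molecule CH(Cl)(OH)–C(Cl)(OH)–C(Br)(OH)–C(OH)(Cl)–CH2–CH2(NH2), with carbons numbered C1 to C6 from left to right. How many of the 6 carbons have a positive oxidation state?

Assign +1 per bond to O/N/halogen, −1 per bond to H or an electropositive element, and 0 per bond to carbon. Tallying each carbon:
C1: 1C, 1H, 1O, 1Cl → 0 − 1 + 1 + 1 = +1
C2: 2C, 1O, 1Cl → 0 + 1 + 1 = +2
C3: 2C, 1O, 1Br → 0 + 1 + 1 = +2
C4: 2C, 1O, 1Cl → 0 + 1 + 1 = +2
C5: 2C, 2H → 0 − 2 = -2
C6: 1C, 2H, 1N → 0 − 2 + 1 = -1
4 carbons (C1, C2, C3, C4) meet the condition.

4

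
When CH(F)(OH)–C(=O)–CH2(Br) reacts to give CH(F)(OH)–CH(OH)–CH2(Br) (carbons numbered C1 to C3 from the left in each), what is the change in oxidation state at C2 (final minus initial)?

-2

Before: C2 has 2 bonds to C, 2 bonds to O → oxidation state +2.
After: C2 has 2 bonds to C, 1 bond to H, 1 bond to O → oxidation state 0.
Δ = 0 − (+2) = -2, so this is a reduction at C2.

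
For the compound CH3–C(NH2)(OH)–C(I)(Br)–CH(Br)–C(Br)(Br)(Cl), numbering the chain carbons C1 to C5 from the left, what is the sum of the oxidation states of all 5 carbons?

+4

Bonds to more-electronegative neighbours contribute +1 each, bonds to H or metals contribute −1 each, and C–C bonds contribute 0. Tallying each carbon:
C1: 1C, 3H → 0 − 3 = -3
C2: 2C, 1O, 1N → 0 + 1 + 1 = +2
C3: 2C, 1Br, 1I → 0 + 1 + 1 = +2
C4: 2C, 1H, 1Br → 0 − 1 + 1 = 0
C5: 1C, 1Cl, 2Br → 0 + 1 + 2 = +3
Sum = -3 + 2 + 2 + 0 + 3 = +4.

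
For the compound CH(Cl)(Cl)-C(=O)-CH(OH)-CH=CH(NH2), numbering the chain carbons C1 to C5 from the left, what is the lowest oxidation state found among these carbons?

-1

Count +1 for every bond to an atom more electronegative than carbon and −1 for every bond to one less electronegative; C–C bonds are 0. Tallying each carbon:
C1: 1C, 1H, 2Cl → 0 − 1 + 2 = +1
C2: 2C, 2O → 0 + 2 = +2
C3: 2C, 1H, 1O → 0 − 1 + 1 = 0
C4: 3C, 1H → 0 − 1 = -1
C5: 2C, 1H, 1N → 0 − 1 + 1 = 0
The lowest value is -1.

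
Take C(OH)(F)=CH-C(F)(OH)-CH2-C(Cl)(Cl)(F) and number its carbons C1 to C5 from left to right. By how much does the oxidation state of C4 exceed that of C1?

C4: 2C, 2H → 0 − 2 = -2
C1: 2C, 1O, 1F → 0 + 1 + 1 = +2
Difference: -2 − (+2) = -4.

-4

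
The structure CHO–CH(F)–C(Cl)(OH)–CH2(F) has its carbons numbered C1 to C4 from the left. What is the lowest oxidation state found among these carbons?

-1

Each bond to a more electronegative atom (O, N, halogen) counts +1, each bond to a less electronegative atom (H, metal, B, Si) counts −1, and each C–C bond counts 0. Tallying each carbon:
C1: 1C, 1H, 2O → 0 − 1 + 2 = +1
C2: 2C, 1H, 1F → 0 − 1 + 1 = 0
C3: 2C, 1O, 1Cl → 0 + 1 + 1 = +2
C4: 1C, 2H, 1F → 0 − 2 + 1 = -1
The lowest value is -1.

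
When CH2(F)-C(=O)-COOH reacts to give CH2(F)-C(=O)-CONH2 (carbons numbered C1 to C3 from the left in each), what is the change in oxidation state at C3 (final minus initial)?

Before: C3 has 1 bond to C, 3 bonds to O → oxidation state +3.
After: C3 has 1 bond to C, 2 bonds to O, 1 bond to N → oxidation state +3.
Δ = +3 − (+3) = 0, so no net redox change at C3.

0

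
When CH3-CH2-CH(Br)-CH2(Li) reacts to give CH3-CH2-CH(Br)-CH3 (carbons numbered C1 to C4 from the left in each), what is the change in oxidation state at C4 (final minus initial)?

0

Before: C4 has 1 bond to C, 2 bonds to H, 1 bond to Li → oxidation state -3.
After: C4 has 1 bond to C, 3 bonds to H → oxidation state -3.
Δ = -3 − (-3) = 0, so no net redox change at C4.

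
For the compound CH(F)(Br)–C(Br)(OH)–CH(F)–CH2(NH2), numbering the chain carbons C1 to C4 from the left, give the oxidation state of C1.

Count +1 for every bond to an atom more electronegative than carbon and −1 for every bond to one less electronegative; C–C bonds are 0.
C1 has one bond to C (0), one bond to F (+1), one bond to H (-1), one bond to Br (+1).
Oxidation state = 0 + 1 − 1 + 1 = +1.

+1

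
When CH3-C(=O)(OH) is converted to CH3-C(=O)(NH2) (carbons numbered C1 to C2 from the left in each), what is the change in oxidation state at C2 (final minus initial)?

0

Before: C2 has 1 bond to C, 3 bonds to O → oxidation state +3.
After: C2 has 1 bond to C, 2 bonds to O, 1 bond to N → oxidation state +3.
Δ = +3 − (+3) = 0, so no net redox change at C2.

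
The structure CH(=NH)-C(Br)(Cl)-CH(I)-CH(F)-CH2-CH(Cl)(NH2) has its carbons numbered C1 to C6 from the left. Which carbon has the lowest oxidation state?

Bonds to more-electronegative neighbours contribute +1 each, bonds to H or metals contribute −1 each, and C–C bonds contribute 0. Tallying each carbon:
C1: 1C, 1H, 2N → 0 − 1 + 2 = +1
C2: 2C, 1Cl, 1Br → 0 + 1 + 1 = +2
C3: 2C, 1H, 1I → 0 − 1 + 1 = 0
C4: 2C, 1H, 1F → 0 − 1 + 1 = 0
C5: 2C, 2H → 0 − 2 = -2
C6: 1C, 1H, 1N, 1Cl → 0 − 1 + 1 + 1 = +1
The most reduced carbon is C5 at -2.

C5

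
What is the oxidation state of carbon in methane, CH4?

Each bond to a more electronegative atom (O, N, halogen) counts +1, each bond to a less electronegative atom (H, metal, B, Si) counts −1, and each C–C bond counts 0.
The carbon has one bond to H (-1), one bond to H (-1), one bond to H (-1), one bond to H (-1).
Oxidation state = -1 − 1 − 1 − 1 = -4.

-4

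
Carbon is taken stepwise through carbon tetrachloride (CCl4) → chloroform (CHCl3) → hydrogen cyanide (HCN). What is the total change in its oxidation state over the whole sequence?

Carbon oxidation states along the series — carbon tetrachloride: +4, chloroform: +2, hydrogen cyanide: +2.
Net change = +2 − (+4) = -2.

-2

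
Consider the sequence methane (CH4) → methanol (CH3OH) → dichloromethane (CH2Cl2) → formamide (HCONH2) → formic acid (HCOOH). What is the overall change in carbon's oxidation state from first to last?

+6

Carbon oxidation states along the series — methane: -4, methanol: -2, dichloromethane: 0, formamide: +2, formic acid: +2.
Net change = +2 − (-4) = +6.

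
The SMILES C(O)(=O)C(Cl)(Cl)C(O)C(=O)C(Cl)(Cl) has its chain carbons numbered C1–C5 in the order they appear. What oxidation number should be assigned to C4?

+2

C4 has one bond to C (0), one bond to C (0), a double bond to O (2×+1 = +2).
Oxidation state = 0 + 0 + 2 = +2.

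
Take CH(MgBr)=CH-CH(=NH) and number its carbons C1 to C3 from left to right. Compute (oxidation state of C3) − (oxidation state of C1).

+3

C3: 1C, 1H, 2N → 0 − 1 + 2 = +1
C1: 2C, 1H, 1Mg → 0 − 1 − 1 = -2
Difference: +1 − (-2) = +3.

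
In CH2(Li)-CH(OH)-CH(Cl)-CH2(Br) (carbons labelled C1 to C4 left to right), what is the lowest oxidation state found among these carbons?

-3

Assign +1 per bond to O/N/halogen, −1 per bond to H or an electropositive element, and 0 per bond to carbon. Tallying each carbon:
C1: 1C, 2H, 1Li → 0 − 2 − 1 = -3
C2: 2C, 1H, 1O → 0 − 1 + 1 = 0
C3: 2C, 1H, 1Cl → 0 − 1 + 1 = 0
C4: 1C, 2H, 1Br → 0 − 2 + 1 = -1
The lowest value is -3.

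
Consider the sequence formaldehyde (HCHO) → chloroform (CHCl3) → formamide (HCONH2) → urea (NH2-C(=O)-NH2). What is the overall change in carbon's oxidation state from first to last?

Carbon oxidation states along the series — formaldehyde: 0, chloroform: +2, formamide: +2, urea: +4.
Net change = +4 − (0) = +4.

+4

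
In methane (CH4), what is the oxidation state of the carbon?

-4

Each bond to a more electronegative atom (O, N, halogen) counts +1, each bond to a less electronegative atom (H, metal, B, Si) counts −1, and each C–C bond counts 0.
The carbon has one bond to H (-1), one bond to H (-1), one bond to H (-1), one bond to H (-1).
Oxidation state = -1 − 1 − 1 − 1 = -4.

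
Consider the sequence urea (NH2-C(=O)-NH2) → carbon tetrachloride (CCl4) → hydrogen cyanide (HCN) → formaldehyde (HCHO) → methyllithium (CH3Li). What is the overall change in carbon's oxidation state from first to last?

-8

Carbon oxidation states along the series — urea: +4, carbon tetrachloride: +4, hydrogen cyanide: +2, formaldehyde: 0, methyllithium: -4.
Net change = -4 − (+4) = -8.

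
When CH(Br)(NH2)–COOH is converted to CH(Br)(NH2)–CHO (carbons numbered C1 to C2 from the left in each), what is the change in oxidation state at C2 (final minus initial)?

Before: C2 has 1 bond to C, 3 bonds to O → oxidation state +3.
After: C2 has 1 bond to C, 1 bond to H, 2 bonds to O → oxidation state +1.
Δ = +1 − (+3) = -2, so this is a reduction at C2.

-2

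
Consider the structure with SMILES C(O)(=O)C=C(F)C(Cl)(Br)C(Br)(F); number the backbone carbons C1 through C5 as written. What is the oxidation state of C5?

Each bond to a more electronegative atom (O, N, halogen) counts +1, each bond to a less electronegative atom (H, metal, B, Si) counts −1, and each C–C bond counts 0.
C5 has one bond to C (0), one bond to Br (+1), one bond to F (+1), one bond to H (-1).
Oxidation state = 0 + 1 + 1 − 1 = +1.

+1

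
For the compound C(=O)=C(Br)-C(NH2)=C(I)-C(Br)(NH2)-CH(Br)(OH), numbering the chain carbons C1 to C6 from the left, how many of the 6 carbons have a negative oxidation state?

0

Tallying each carbon's bonds:
C1: 2C, 2O → 0 + 2 = +2
C2: 3C, 1Br → 0 + 1 = +1
C3: 3C, 1N → 0 + 1 = +1
C4: 3C, 1I → 0 + 1 = +1
C5: 2C, 1N, 1Br → 0 + 1 + 1 = +2
C6: 1C, 1H, 1O, 1Br → 0 − 1 + 1 + 1 = +1
0 carbons meet the condition.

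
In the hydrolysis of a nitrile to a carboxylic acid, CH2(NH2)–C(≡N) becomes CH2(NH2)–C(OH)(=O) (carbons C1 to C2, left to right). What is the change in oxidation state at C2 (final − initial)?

Before: C2 has 1 bond to C, 3 bonds to N → oxidation state +3.
After: C2 has 1 bond to C, 3 bonds to O → oxidation state +3.
Δ = +3 − (+3) = 0, so no net redox change at C2.

0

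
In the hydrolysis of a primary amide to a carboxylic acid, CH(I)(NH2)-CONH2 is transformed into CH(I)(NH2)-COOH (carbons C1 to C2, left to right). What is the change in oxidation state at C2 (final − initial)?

0

Before: C2 has 1 bond to C, 2 bonds to O, 1 bond to N → oxidation state +3.
After: C2 has 1 bond to C, 3 bonds to O → oxidation state +3.
Δ = +3 − (+3) = 0, so no net redox change at C2.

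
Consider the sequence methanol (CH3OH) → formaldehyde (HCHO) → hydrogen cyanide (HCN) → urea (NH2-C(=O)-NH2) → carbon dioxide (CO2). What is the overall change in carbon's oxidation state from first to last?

+6

Carbon oxidation states along the series — methanol: -2, formaldehyde: 0, hydrogen cyanide: +2, urea: +4, carbon dioxide: +4.
Net change = +4 − (-2) = +6.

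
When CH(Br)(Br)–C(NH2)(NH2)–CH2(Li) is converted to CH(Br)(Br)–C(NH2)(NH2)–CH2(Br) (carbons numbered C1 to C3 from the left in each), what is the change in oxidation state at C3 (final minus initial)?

Before: C3 has 1 bond to C, 2 bonds to H, 1 bond to Li → oxidation state -3.
After: C3 has 1 bond to C, 2 bonds to H, 1 bond to Br → oxidation state -1.
Δ = -1 − (-3) = +2, so this is an oxidation at C3.

+2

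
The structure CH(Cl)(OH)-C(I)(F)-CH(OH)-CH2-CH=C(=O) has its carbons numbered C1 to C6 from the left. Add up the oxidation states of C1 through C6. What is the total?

Tallying each carbon's bonds:
C1: 1C, 1H, 1O, 1Cl → 0 − 1 + 1 + 1 = +1
C2: 2C, 1F, 1I → 0 + 1 + 1 = +2
C3: 2C, 1H, 1O → 0 − 1 + 1 = 0
C4: 2C, 2H → 0 − 2 = -2
C5: 3C, 1H → 0 − 1 = -1
C6: 2C, 2O → 0 + 2 = +2
Sum = +1 + 2 + 0 − 2 − 1 + 2 = +2.

+2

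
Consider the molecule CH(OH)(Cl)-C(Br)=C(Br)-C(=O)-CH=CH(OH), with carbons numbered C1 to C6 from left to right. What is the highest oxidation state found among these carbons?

+2

Tallying each carbon's bonds:
C1: 1C, 1H, 1O, 1Cl → 0 − 1 + 1 + 1 = +1
C2: 3C, 1Br → 0 + 1 = +1
C3: 3C, 1Br → 0 + 1 = +1
C4: 2C, 2O → 0 + 2 = +2
C5: 3C, 1H → 0 − 1 = -1
C6: 2C, 1H, 1O → 0 − 1 + 1 = 0
The highest value is +2.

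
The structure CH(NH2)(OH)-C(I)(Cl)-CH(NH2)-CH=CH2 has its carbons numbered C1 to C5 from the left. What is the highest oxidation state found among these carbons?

Each bond to a more electronegative atom (O, N, halogen) counts +1, each bond to a less electronegative atom (H, metal, B, Si) counts −1, and each C–C bond counts 0. Tallying each carbon:
C1: 1C, 1H, 1O, 1N → 0 − 1 + 1 + 1 = +1
C2: 2C, 1Cl, 1I → 0 + 1 + 1 = +2
C3: 2C, 1H, 1N → 0 − 1 + 1 = 0
C4: 3C, 1H → 0 − 1 = -1
C5: 2C, 2H → 0 − 2 = -2
The highest value is +2.

+2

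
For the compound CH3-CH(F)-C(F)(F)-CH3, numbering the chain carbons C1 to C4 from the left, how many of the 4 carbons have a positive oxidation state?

1

Tallying each carbon's bonds:
C1: 1C, 3H → 0 − 3 = -3
C2: 2C, 1H, 1F → 0 − 1 + 1 = 0
C3: 2C, 2F → 0 + 2 = +2
C4: 1C, 3H → 0 − 3 = -3
1 carbon (C3) meets the condition.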